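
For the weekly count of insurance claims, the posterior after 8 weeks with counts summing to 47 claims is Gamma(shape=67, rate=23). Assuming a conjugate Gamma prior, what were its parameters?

Gamma(shape=20, rate=15)

A Gamma(α, β) prior (rate parametrization) on a Poisson rate with n observations summing to S gives posterior Gamma(α+S, β+n).
So α = 67 − 47 = 20 and β = 23 − 8 = 15.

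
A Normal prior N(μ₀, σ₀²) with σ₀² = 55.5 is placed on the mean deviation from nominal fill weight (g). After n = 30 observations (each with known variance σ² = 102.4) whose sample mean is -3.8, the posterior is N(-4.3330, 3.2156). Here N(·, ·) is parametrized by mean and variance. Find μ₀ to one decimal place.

The posterior mean is a precision-weighted average: μ_n = (τ₀μ₀ + τ_data·x̄)/(τ₀+τ_data), with τ₀=1/σ₀² and τ_data=n/σ².
Here τ₀ = 1/55.5 = 0.018018 and τ_data = 30/102.4 = 0.292969, so τ_n = 0.310987.
Rearranging for μ₀: μ₀ = (μ_n·τ_n − τ_data·x̄)/τ₀ = (-4.3330·0.310987 − 0.292969·-3.8) / 0.018018 = -0.234224/0.018018 ≈ -13.0.

μ₀ = -13.0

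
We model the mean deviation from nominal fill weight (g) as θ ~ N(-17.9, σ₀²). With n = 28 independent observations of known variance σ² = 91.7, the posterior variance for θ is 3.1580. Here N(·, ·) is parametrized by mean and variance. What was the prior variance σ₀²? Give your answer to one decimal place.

σ₀² = 88.4

Posterior precision equals prior precision plus data precision: 1/σ_n² = 1/σ₀² + n/σ².
So 1/σ₀² = 1/3.1580 − 28/91.7 = 0.316656 − 0.305344 = 0.011312.
Hence σ₀² = 1/0.011312 ≈ 88.4.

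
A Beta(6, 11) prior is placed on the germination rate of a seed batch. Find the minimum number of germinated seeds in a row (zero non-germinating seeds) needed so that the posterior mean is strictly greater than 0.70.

After k germinated seeds and 0 non-germinating seeds the posterior is Beta(6+k, 11), with mean (6+k)/(6+11+k).
Set (6+k)/(17+k) > 0.70 and solve: k > (0.70·17 − 6)/(1 − 0.70) = 19.667.
The smallest integer exceeding 19.667 is 20, and checking k=20: (26)/(37) = 0.7027 > 0.70.

k = 20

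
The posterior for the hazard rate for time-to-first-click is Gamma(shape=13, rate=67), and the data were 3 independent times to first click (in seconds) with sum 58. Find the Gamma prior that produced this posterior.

Gamma(shape=10, rate=9)

Gamma–exponential conjugacy: posterior shape = α + n, posterior rate = β + Σtᵢ.
So α = 13 − 3 = 10 and β = 67 − 58 = 9.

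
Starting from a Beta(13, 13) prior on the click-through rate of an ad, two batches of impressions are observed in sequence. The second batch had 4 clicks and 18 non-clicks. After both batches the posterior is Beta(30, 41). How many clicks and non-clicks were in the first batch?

Because Beta–binomial updating is additive in the counts, the combined data contributed (α_post−α_prior, β_post−β_prior) successes and failures.
Total across both batches: 30−13=17 clicks, 41−13=28 non-clicks.
Subtract the second batch: 17−4=13 clicks and 28−18=10 non-clicks.

13 clicks and 10 non-clicks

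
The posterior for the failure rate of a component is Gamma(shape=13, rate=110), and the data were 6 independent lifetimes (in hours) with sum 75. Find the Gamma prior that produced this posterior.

For an exponential likelihood with a Gamma(α, β) prior on the rate, n observations with total T give posterior Gamma(α+n, β+T).
So α = 13 − 6 = 7 and β = 110 − 75 = 35.

Gamma(shape=7, rate=35)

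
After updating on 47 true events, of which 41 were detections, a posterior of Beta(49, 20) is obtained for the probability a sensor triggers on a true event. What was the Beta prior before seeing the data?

Beta(8, 14)

Beta is conjugate to the binomial likelihood: posterior = Beta(a+s, b+f).
So a = 49 − 41 = 8 and b = 20 − 6 = 14.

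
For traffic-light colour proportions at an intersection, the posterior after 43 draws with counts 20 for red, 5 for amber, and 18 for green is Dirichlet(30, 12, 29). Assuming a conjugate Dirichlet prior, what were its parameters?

For a Dirichlet(α) prior with multinomial counts c, the posterior is Dirichlet(α + c) componentwise.
Subtract each count from the matching posterior parameter: 30−20=10, 12−5=7, 29−18=11.

Dirichlet(10, 7, 11)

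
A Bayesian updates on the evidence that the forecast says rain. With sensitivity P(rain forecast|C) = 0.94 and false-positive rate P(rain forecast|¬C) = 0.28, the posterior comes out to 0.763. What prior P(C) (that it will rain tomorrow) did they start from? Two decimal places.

P(C) = 0.49

In odds form, posterior odds = prior odds × likelihood ratio, so prior odds = posterior odds ÷ LR.
Posterior odds = 0.763/(1−0.763) = 3.2194. LR = 0.94/0.28 = 3.3571.
Prior odds = 3.2194/3.3571 = 0.9590, so P(C) = 0.9590/(1+0.9590) ≈ 0.49.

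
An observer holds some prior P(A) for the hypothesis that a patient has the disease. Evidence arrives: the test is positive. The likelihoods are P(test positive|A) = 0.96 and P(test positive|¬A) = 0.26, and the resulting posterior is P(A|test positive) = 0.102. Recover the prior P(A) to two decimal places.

P(A) = 0.03

Bayes' rule in odds form gives O(A|E) = O(A)·[P(E|A)/P(E|¬A)], hence O(A) = O(A|E)/LR.
Posterior odds = 0.102/(1−0.102) = 0.1136. LR = 0.96/0.26 = 3.6923.
Prior odds = 0.1136/3.6923 = 0.0308, so P(A) = 0.0308/(1+0.0308) ≈ 0.03.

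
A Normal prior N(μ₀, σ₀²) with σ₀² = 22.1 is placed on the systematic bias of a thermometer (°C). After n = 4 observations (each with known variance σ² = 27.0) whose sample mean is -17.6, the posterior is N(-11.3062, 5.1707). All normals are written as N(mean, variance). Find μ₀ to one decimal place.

μ₀ = 9.3

The posterior mean is a precision-weighted average: μ_n = (τ₀μ₀ + τ_data·x̄)/(τ₀+τ_data), with τ₀=1/σ₀² and τ_data=n/σ².
Here τ₀ = 1/22.1 = 0.045249 and τ_data = 4/27.0 = 0.148148, so τ_n = 0.193397.
Rearranging for μ₀: μ₀ = (μ_n·τ_n − τ_data·x̄)/τ₀ = (-11.3062·0.193397 − 0.148148·-17.6) / 0.045249 = 0.420820/0.045249 ≈ 9.3.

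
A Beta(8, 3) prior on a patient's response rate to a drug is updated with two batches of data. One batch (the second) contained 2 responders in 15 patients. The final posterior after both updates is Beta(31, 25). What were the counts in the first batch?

21 responders and 9 non-responders

Sequential conjugate updates are equivalent to a single update on the pooled data, so total successes = posterior α − prior α and total failures = posterior β − prior β.
Total across both batches: 31−8=23 responders, 25−3=22 non-responders.
Subtract the second batch: 23−2=21 responders and 22−13=9 non-responders.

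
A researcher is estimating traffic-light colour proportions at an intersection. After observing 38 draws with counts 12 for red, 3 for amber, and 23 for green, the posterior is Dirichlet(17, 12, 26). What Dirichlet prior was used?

For a Dirichlet(α) prior with multinomial counts c, the posterior is Dirichlet(α + c) componentwise.
Subtract each count from the matching posterior parameter: 17−12=5, 12−3=9, 26−23=3.

Dirichlet(5, 9, 3)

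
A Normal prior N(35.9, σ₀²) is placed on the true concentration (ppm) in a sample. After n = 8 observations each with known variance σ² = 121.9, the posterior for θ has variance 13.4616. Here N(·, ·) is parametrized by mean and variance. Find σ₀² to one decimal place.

σ₀² = 115.5

Posterior precision equals prior precision plus data precision: 1/σ_n² = 1/σ₀² + n/σ².
So 1/σ₀² = 1/13.4616 − 8/121.9 = 0.074285 − 0.065628 = 0.008657.
Hence σ₀² = 1/0.008657 ≈ 115.5.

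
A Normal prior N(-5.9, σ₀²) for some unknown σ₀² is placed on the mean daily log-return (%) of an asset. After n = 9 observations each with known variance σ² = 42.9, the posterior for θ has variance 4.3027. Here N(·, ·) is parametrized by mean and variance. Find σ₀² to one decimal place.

σ₀² = 44.2

Posterior precision equals prior precision plus data precision: 1/σ_n² = 1/σ₀² + n/σ².
So 1/σ₀² = 1/4.3027 − 9/42.9 = 0.232412 − 0.209790 = 0.022622.
Hence σ₀² = 1/0.022622 ≈ 44.2.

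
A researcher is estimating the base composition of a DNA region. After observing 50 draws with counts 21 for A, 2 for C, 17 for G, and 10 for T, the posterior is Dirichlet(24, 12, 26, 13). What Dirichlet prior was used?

For a Dirichlet(α) prior with multinomial counts c, the posterior is Dirichlet(α + c) componentwise.
Subtract each count from the matching posterior parameter: 24−21=3, 12−2=10, 26−17=9, 13−10=3.

Dirichlet(3, 10, 9, 3)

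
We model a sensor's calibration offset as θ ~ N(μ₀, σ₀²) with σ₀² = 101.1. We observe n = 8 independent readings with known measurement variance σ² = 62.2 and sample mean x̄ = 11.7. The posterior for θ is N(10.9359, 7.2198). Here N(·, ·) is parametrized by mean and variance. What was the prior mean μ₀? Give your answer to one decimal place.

With known observation variance, the Normal–Normal posterior has precision τ_n = τ₀ + n/σ² and mean μ_n = (τ₀μ₀ + (n/σ²)x̄)/τ_n.
Here τ₀ = 1/101.1 = 0.009891 and τ_data = 8/62.2 = 0.128617, so τ_n = 0.138508.
Rearranging for μ₀: μ₀ = (μ_n·τ_n − τ_data·x̄)/τ₀ = (10.9359·0.138508 − 0.128617·11.7) / 0.009891 = 0.009891/0.009891 ≈ 1.0.

μ₀ = 1.0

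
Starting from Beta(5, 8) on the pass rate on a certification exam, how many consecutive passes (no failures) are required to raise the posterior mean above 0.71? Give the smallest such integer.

After k passes and 0 failures the posterior is Beta(5+k, 8), with mean (5+k)/(5+8+k).
Set (5+k)/(13+k) > 0.71 and solve: k > (0.71·13 − 5)/(1 − 0.71) = 14.586.
The smallest integer exceeding 14.586 is 15, and checking k=15: (20)/(28) = 0.7143 > 0.71.

k = 15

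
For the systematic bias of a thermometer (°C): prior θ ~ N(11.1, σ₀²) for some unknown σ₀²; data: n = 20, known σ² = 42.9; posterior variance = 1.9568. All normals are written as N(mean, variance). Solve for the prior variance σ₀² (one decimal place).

σ₀² = 22.3

For the Normal–Normal model with known σ², precisions add: τ_n = τ₀ + n/σ².
So 1/σ₀² = 1/1.9568 − 20/42.9 = 0.511038 − 0.466200 = 0.044838.
Hence σ₀² = 1/0.044838 ≈ 22.3.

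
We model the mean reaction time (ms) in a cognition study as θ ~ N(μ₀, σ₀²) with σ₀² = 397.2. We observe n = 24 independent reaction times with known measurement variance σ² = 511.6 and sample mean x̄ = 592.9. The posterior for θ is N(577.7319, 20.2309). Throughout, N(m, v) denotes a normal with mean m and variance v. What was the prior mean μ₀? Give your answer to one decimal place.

μ₀ = 295.1

The posterior mean is a precision-weighted average: μ_n = (τ₀μ₀ + τ_data·x̄)/(τ₀+τ_data), with τ₀=1/σ₀² and τ_data=n/σ².
Here τ₀ = 1/397.2 = 0.002518 and τ_data = 24/511.6 = 0.046912, so τ_n = 0.049430.
Rearranging for μ₀: μ₀ = (μ_n·τ_n − τ_data·x̄)/τ₀ = (577.7319·0.049430 − 0.046912·592.9) / 0.002518 = 0.743163/0.002518 ≈ 295.1.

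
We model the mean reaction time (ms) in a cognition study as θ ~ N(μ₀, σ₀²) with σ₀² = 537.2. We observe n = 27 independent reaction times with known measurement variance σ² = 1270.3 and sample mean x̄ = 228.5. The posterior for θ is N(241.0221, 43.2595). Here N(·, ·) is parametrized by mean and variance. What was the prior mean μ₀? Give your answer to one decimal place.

The posterior mean is a precision-weighted average: μ_n = (τ₀μ₀ + τ_data·x̄)/(τ₀+τ_data), with τ₀=1/σ₀² and τ_data=n/σ².
Here τ₀ = 1/537.2 = 0.001862 and τ_data = 27/1270.3 = 0.021255, so τ_n = 0.023117.
Rearranging for μ₀: μ₀ = (μ_n·τ_n − τ_data·x̄)/τ₀ = (241.0221·0.023117 − 0.021255·228.5) / 0.001862 = 0.714940/0.001862 ≈ 384.0.

μ₀ = 384.0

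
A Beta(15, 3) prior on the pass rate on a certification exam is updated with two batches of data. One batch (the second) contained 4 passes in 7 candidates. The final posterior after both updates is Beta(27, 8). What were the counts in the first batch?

8 passes and 2 failures

Sequential conjugate updates are equivalent to a single update on the pooled data, so total successes = posterior α − prior α and total failures = posterior β − prior β.
Total across both batches: 27−15=12 passes, 8−3=5 failures.
Subtract the second batch: 12−4=8 passes and 5−3=2 failures.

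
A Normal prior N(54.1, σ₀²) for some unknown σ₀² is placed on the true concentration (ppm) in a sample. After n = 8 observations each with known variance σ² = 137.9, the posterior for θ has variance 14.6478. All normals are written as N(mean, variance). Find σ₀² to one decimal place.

σ₀² = 97.5

For the Normal–Normal model with known σ², precisions add: τ_n = τ₀ + n/σ².
So 1/σ₀² = 1/14.6478 − 8/137.9 = 0.068270 − 0.058013 = 0.010257.
Hence σ₀² = 1/0.010257 ≈ 97.5.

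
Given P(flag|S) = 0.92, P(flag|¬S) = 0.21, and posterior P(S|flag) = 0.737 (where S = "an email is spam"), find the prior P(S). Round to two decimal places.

Bayes' rule in odds form gives O(S|E) = O(S)·[P(E|S)/P(E|¬S)], hence O(S) = O(S|E)/LR.
Posterior odds = 0.737/(1−0.737) = 2.8023. LR = 0.92/0.21 = 4.3810.
Prior odds = 2.8023/4.3810 = 0.6396, so P(S) = 0.6396/(1+0.6396) ≈ 0.39.

P(S) = 0.39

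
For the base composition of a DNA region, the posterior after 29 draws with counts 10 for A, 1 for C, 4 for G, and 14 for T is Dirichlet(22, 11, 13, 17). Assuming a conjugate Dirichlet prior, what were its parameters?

Dirichlet(12, 10, 9, 3)

For a Dirichlet(α) prior with multinomial counts c, the posterior is Dirichlet(α + c) componentwise.
Subtract each count from the matching posterior parameter: 22−10=12, 11−1=10, 13−4=9, 17−14=3.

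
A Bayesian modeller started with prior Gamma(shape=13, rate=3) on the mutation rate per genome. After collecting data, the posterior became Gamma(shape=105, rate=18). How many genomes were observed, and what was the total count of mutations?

n = 15 genomes with total 92 mutations

A Gamma(α, β) prior (rate parametrization) on a Poisson rate with n observations summing to S gives posterior Gamma(α+S, β+n).
Matching: Σxᵢ = 105 − 13 = 92 and n = 18 − 3 = 15.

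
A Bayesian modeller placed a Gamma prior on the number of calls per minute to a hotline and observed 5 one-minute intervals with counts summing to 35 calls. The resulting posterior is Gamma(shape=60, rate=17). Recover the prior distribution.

Gamma(shape=25, rate=12)

Gamma–Poisson conjugacy: posterior shape = α + Σxᵢ, posterior rate = β + n.
So α = 60 − 35 = 25 and β = 17 − 5 = 12.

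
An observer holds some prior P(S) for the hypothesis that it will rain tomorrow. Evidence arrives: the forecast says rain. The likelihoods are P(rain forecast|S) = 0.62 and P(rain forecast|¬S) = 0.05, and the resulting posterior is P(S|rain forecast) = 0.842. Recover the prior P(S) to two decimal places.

P(S) = 0.30

In odds form, posterior odds = prior odds × likelihood ratio, so prior odds = posterior odds ÷ LR.
Posterior odds = 0.842/(1−0.842) = 5.3291. LR = 0.62/0.05 = 12.4000.
Prior odds = 5.3291/12.4000 = 0.4298, so P(S) = 0.4298/(1+0.4298) ≈ 0.30.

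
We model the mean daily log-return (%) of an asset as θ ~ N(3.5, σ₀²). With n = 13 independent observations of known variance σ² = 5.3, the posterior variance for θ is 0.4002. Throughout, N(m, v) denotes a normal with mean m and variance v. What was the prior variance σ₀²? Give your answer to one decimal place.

σ₀² = 21.8

Posterior precision equals prior precision plus data precision: 1/σ_n² = 1/σ₀² + n/σ².
So 1/σ₀² = 1/0.4002 − 13/5.3 = 2.498751 − 2.452830 = 0.045921.
Hence σ₀² = 1/0.045921 ≈ 21.8.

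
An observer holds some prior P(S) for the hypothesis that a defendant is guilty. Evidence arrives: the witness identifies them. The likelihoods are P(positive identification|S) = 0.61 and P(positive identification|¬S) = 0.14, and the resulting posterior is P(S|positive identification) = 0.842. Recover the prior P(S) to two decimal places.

In odds form, posterior odds = prior odds × likelihood ratio, so prior odds = posterior odds ÷ LR.
Posterior odds = 0.842/(1−0.842) = 5.3291. LR = 0.61/0.14 = 4.3571.
Prior odds = 5.3291/4.3571 = 1.2231, so P(S) = 1.2231/(1+1.2231) ≈ 0.55.

P(S) = 0.55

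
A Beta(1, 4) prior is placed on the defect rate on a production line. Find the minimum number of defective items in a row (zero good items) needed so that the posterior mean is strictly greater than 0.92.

After k defective items and 0 good items the posterior is Beta(1+k, 4), with mean (1+k)/(1+4+k).
Set (1+k)/(5+k) > 0.92 and solve: k > (0.92·5 − 1)/(1 − 0.92) = 45.000.
The smallest integer exceeding 45.000 is 46, and checking k=46: (47)/(51) = 0.9216 > 0.92.

k = 46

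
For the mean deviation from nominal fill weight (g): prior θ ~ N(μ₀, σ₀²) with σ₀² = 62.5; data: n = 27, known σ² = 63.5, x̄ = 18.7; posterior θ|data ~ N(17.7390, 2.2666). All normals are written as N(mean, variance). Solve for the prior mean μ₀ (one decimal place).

With known observation variance, the Normal–Normal posterior has precision τ_n = τ₀ + n/σ² and mean μ_n = (τ₀μ₀ + (n/σ²)x̄)/τ_n.
Here τ₀ = 1/62.5 = 0.016000 and τ_data = 27/63.5 = 0.425197, so τ_n = 0.441197.
Rearranging for μ₀: μ₀ = (μ_n·τ_n − τ_data·x̄)/τ₀ = (17.7390·0.441197 − 0.425197·18.7) / 0.016000 = -0.124790/0.016000 ≈ -7.8.

μ₀ = -7.8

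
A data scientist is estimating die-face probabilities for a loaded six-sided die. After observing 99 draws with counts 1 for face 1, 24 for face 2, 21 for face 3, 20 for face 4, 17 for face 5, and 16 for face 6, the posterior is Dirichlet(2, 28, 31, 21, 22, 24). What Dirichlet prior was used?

For a Dirichlet(α) prior with multinomial counts c, the posterior is Dirichlet(α + c) componentwise.
Subtract each count from the matching posterior parameter: 2−1=1, 28−24=4, 31−21=10, 21−20=1, 22−17=5, 24−16=8.

Dirichlet(1, 4, 10, 1, 5, 8)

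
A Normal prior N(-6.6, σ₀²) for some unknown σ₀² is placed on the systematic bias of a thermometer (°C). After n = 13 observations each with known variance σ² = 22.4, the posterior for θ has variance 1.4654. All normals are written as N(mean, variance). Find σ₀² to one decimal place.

For the Normal–Normal model with known σ², precisions add: τ_n = τ₀ + n/σ².
So 1/σ₀² = 1/1.4654 − 13/22.4 = 0.682408 − 0.580357 = 0.102051.
Hence σ₀² = 1/0.102051 ≈ 9.8.

σ₀² = 9.8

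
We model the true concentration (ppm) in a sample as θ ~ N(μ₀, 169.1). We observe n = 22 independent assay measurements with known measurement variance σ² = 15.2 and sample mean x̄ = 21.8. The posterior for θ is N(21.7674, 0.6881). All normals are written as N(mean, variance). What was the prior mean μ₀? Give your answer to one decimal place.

μ₀ = 13.8

The posterior mean is a precision-weighted average: μ_n = (τ₀μ₀ + τ_data·x̄)/(τ₀+τ_data), with τ₀=1/σ₀² and τ_data=n/σ².
Here τ₀ = 1/169.1 = 0.005914 and τ_data = 22/15.2 = 1.447368, so τ_n = 1.453282.
Rearranging for μ₀: μ₀ = (μ_n·τ_n − τ_data·x̄)/τ₀ = (21.7674·1.453282 − 1.447368·21.8) / 0.005914 = 0.081548/0.005914 ≈ 13.8.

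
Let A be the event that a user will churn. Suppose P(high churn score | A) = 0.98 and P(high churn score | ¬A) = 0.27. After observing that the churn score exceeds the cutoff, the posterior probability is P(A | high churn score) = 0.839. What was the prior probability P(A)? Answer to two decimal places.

Bayes' rule in odds form gives O(A|E) = O(A)·[P(E|A)/P(E|¬A)], hence O(A) = O(A|E)/LR.
Posterior odds = 0.839/(1−0.839) = 5.2112. LR = 0.98/0.27 = 3.6296.
Prior odds = 5.2112/3.6296 = 1.4358, so P(A) = 1.4358/(1+1.4358) ≈ 0.59.

P(A) = 0.59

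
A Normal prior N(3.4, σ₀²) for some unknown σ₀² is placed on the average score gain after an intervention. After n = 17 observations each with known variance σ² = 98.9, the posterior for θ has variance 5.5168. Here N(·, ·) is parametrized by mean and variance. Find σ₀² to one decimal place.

σ₀² = 106.7

For the Normal–Normal model with known σ², precisions add: τ_n = τ₀ + n/σ².
So 1/σ₀² = 1/5.5168 − 17/98.9 = 0.181265 − 0.171891 = 0.009374.
Hence σ₀² = 1/0.009374 ≈ 106.7.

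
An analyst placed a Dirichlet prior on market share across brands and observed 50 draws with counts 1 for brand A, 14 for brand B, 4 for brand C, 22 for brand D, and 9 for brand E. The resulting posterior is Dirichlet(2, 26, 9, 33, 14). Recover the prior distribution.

Dirichlet(1, 12, 5, 11, 5)

For a Dirichlet(α) prior with multinomial counts c, the posterior is Dirichlet(α + c) componentwise.
Subtract each count from the matching posterior parameter: 2−1=1, 26−14=12, 9−4=5, 33−22=11, 14−9=5.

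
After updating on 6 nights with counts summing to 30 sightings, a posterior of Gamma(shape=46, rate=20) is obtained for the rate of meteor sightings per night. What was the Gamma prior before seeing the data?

Gamma–Poisson conjugacy: posterior shape = α + Σxᵢ, posterior rate = β + n.
So α = 46 − 30 = 16 and β = 20 − 6 = 14.

Gamma(shape=16, rate=14)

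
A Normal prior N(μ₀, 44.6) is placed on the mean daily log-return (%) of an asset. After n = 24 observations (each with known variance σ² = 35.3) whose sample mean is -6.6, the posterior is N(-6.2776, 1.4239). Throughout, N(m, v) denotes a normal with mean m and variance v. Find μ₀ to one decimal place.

μ₀ = 3.5

With known observation variance, the Normal–Normal posterior has precision τ_n = τ₀ + n/σ² and mean μ_n = (τ₀μ₀ + (n/σ²)x̄)/τ_n.
Here τ₀ = 1/44.6 = 0.022422 and τ_data = 24/35.3 = 0.679887, so τ_n = 0.702309.
Rearranging for μ₀: μ₀ = (μ_n·τ_n − τ_data·x̄)/τ₀ = (-6.2776·0.702309 − 0.679887·-6.6) / 0.022422 = 0.078439/0.022422 ≈ 3.5.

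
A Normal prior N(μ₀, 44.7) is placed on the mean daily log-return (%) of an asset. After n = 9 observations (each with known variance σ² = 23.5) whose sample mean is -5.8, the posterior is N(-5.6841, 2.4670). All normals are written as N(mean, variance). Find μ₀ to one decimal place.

μ₀ = -3.7

With known observation variance, the Normal–Normal posterior has precision τ_n = τ₀ + n/σ² and mean μ_n = (τ₀μ₀ + (n/σ²)x̄)/τ_n.
Here τ₀ = 1/44.7 = 0.022371 and τ_data = 9/23.5 = 0.382979, so τ_n = 0.405350.
Rearranging for μ₀: μ₀ = (μ_n·τ_n − τ_data·x̄)/τ₀ = (-5.6841·0.405350 − 0.382979·-5.8) / 0.022371 = -0.082772/0.022371 ≈ -3.7.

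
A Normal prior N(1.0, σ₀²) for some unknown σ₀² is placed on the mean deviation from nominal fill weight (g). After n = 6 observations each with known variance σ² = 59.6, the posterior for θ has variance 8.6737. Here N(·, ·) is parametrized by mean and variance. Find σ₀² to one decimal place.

For the Normal–Normal model with known σ², precisions add: τ_n = τ₀ + n/σ².
So 1/σ₀² = 1/8.6737 − 6/59.6 = 0.115291 − 0.100671 = 0.014620.
Hence σ₀² = 1/0.014620 ≈ 68.4.

σ₀² = 68.4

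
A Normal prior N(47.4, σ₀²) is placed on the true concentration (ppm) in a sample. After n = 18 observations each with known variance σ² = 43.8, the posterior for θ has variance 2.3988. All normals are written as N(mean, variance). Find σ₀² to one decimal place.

For the Normal–Normal model with known σ², precisions add: τ_n = τ₀ + n/σ².
So 1/σ₀² = 1/2.3988 − 18/43.8 = 0.416875 − 0.410959 = 0.005916.
Hence σ₀² = 1/0.005916 ≈ 169.0.

σ₀² = 169.0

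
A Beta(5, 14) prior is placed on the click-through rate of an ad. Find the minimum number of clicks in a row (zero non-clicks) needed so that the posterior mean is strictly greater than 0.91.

k = 137

After k clicks and 0 non-clicks the posterior is Beta(5+k, 14), with mean (5+k)/(5+14+k).
Set (5+k)/(19+k) > 0.91 and solve: k > (0.91·19 − 5)/(1 − 0.91) = 136.556.
The smallest integer exceeding 136.556 is 137, and checking k=137: (142)/(156) = 0.9103 > 0.91.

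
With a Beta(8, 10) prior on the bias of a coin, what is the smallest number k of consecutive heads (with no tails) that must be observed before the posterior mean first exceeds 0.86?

k = 54

After k heads and 0 tails the posterior is Beta(8+k, 10), with mean (8+k)/(8+10+k).
Set (8+k)/(18+k) > 0.86 and solve: k > (0.86·18 − 8)/(1 − 0.86) = 53.429.
The smallest integer exceeding 53.429 is 54, and checking k=54: (62)/(72) = 0.8611 > 0.86.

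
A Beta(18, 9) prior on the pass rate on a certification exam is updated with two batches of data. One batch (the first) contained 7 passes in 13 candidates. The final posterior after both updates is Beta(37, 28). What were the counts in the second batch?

12 passes and 13 failures

Sequential conjugate updates are equivalent to a single update on the pooled data, so total successes = posterior α − prior α and total failures = posterior β − prior β.
Total across both batches: 37−18=19 passes, 28−9=19 failures.
Subtract the first batch: 19−7=12 passes and 19−6=13 failures.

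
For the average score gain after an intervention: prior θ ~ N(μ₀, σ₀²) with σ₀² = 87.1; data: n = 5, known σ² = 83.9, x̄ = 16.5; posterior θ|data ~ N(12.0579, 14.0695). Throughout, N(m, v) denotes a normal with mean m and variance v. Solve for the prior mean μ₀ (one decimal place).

μ₀ = -11.0

The posterior mean is a precision-weighted average: μ_n = (τ₀μ₀ + τ_data·x̄)/(τ₀+τ_data), with τ₀=1/σ₀² and τ_data=n/σ².
Here τ₀ = 1/87.1 = 0.011481 and τ_data = 5/83.9 = 0.059595, so τ_n = 0.071076.
Rearranging for μ₀: μ₀ = (μ_n·τ_n − τ_data·x̄)/τ₀ = (12.0579·0.071076 − 0.059595·16.5) / 0.011481 = -0.126290/0.011481 ≈ -11.0.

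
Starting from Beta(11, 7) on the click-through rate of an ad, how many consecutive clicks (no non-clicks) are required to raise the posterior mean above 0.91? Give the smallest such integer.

After k clicks and 0 non-clicks the posterior is Beta(11+k, 7), with mean (11+k)/(11+7+k).
Set (11+k)/(18+k) > 0.91 and solve: k > (0.91·18 − 11)/(1 − 0.91) = 59.778.
The smallest integer exceeding 59.778 is 60.

k = 60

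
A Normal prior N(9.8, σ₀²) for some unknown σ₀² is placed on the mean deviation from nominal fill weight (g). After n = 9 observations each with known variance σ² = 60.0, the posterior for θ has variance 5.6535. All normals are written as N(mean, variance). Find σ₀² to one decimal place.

For the Normal–Normal model with known σ², precisions add: τ_n = τ₀ + n/σ².
So 1/σ₀² = 1/5.6535 − 9/60.0 = 0.176882 − 0.150000 = 0.026882.
Hence σ₀² = 1/0.026882 ≈ 37.2.

σ₀² = 37.2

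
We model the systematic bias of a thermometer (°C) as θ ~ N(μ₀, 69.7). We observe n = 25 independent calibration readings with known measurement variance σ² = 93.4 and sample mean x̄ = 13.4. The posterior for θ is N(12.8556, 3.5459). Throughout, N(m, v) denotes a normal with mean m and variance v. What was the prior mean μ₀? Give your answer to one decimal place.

μ₀ = 2.7

With known observation variance, the Normal–Normal posterior has precision τ_n = τ₀ + n/σ² and mean μ_n = (τ₀μ₀ + (n/σ²)x̄)/τ_n.
Here τ₀ = 1/69.7 = 0.014347 and τ_data = 25/93.4 = 0.267666, so τ_n = 0.282013.
Rearranging for μ₀: μ₀ = (μ_n·τ_n − τ_data·x̄)/τ₀ = (12.8556·0.282013 − 0.267666·13.4) / 0.014347 = 0.038722/0.014347 ≈ 2.7.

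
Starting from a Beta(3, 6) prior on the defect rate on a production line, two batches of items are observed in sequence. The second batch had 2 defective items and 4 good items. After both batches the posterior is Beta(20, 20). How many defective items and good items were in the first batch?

Sequential conjugate updates are equivalent to a single update on the pooled data, so total successes = posterior α − prior α and total failures = posterior β − prior β.
Total across both batches: 20−3=17 defective items, 20−6=14 good items.
Subtract the second batch: 17−2=15 defective items and 14−4=10 good items.

15 defective items and 10 good items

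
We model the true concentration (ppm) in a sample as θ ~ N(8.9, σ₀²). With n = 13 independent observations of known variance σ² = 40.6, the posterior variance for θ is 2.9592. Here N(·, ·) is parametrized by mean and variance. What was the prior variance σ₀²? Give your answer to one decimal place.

σ₀² = 56.4

For the Normal–Normal model with known σ², precisions add: τ_n = τ₀ + n/σ².
So 1/σ₀² = 1/2.9592 − 13/40.6 = 0.337929 − 0.320197 = 0.017732.
Hence σ₀² = 1/0.017732 ≈ 56.4.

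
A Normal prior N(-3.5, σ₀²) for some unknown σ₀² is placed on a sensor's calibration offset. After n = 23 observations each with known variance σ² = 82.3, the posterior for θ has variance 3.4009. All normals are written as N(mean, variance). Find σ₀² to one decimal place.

Posterior precision equals prior precision plus data precision: 1/σ_n² = 1/σ₀² + n/σ².
So 1/σ₀² = 1/3.4009 − 23/82.3 = 0.294040 − 0.279465 = 0.014575.
Hence σ₀² = 1/0.014575 ≈ 68.6.

σ₀² = 68.6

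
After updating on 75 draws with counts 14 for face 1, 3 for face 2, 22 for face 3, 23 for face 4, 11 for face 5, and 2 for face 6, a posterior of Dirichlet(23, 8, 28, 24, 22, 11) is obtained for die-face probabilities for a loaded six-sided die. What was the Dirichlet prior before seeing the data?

Dirichlet(9, 5, 6, 1, 11, 9)

For a Dirichlet(α) prior with multinomial counts c, the posterior is Dirichlet(α + c) componentwise.
Subtract each count from the matching posterior parameter: 23−14=9, 8−3=5, 28−22=6, 24−23=1, 22−11=11, 11−2=9.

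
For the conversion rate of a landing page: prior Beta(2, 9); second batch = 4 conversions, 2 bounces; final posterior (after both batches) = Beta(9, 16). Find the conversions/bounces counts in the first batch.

3 conversions and 5 bounces

Because Beta–binomial updating is additive in the counts, the combined data contributed (α_post−α_prior, β_post−β_prior) successes and failures.
Total across both batches: 9−2=7 conversions, 16−9=7 bounces.
Subtract the second batch: 7−4=3 conversions and 7−2=5 bounces.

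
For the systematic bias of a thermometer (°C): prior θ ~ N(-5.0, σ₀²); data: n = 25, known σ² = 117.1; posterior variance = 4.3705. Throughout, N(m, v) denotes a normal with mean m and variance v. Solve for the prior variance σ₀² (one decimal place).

For the Normal–Normal model with known σ², precisions add: τ_n = τ₀ + n/σ².
So 1/σ₀² = 1/4.3705 − 25/117.1 = 0.228807 − 0.213493 = 0.015314.
Hence σ₀² = 1/0.015314 ≈ 65.3.

σ₀² = 65.3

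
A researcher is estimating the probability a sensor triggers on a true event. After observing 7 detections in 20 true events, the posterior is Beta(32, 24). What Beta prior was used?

Under Beta–binomial conjugacy the posterior parameters are (α+s, β+f).
Subtract the data counts: 32−7=25, 24−13=11.

Beta(25, 11)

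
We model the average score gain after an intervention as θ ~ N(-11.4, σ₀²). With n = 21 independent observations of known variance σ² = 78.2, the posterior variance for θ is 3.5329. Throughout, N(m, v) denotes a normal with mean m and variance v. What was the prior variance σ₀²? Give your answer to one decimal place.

σ₀² = 68.9

For the Normal–Normal model with known σ², precisions add: τ_n = τ₀ + n/σ².
So 1/σ₀² = 1/3.5329 − 21/78.2 = 0.283054 − 0.268542 = 0.014512.
Hence σ₀² = 1/0.014512 ≈ 68.9.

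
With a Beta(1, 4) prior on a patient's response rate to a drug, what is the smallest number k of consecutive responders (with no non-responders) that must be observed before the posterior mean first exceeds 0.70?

After k responders and 0 non-responders the posterior is Beta(1+k, 4), with mean (1+k)/(1+4+k).
Set (1+k)/(5+k) > 0.70 and solve: k > (0.70·5 − 1)/(1 − 0.70) = 8.333.
The smallest integer exceeding 8.333 is 9.

k = 9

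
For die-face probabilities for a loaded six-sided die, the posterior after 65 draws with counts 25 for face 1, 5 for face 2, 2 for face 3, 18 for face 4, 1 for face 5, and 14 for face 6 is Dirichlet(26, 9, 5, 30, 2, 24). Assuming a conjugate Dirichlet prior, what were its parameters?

For a Dirichlet(α) prior with multinomial counts c, the posterior is Dirichlet(α + c) componentwise.
Subtract each count from the matching posterior parameter: 26−25=1, 9−5=4, 5−2=3, 30−18=12, 2−1=1, 24−14=10.

Dirichlet(1, 4, 3, 12, 1, 10)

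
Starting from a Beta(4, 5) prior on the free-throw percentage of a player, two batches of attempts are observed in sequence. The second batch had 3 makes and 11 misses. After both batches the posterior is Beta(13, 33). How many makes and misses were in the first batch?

6 makes and 17 misses

Because Beta–binomial updating is additive in the counts, the combined data contributed (α_post−α_prior, β_post−β_prior) successes and failures.
Total across both batches: 13−4=9 makes, 33−5=28 misses.
Subtract the second batch: 9−3=6 makes and 28−11=17 misses.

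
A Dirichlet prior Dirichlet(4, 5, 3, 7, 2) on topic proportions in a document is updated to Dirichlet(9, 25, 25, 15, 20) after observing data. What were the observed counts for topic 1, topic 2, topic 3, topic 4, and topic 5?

counts (5, 20, 22, 8, 18)

For a Dirichlet(α) prior with multinomial counts c, the posterior is Dirichlet(α + c) componentwise.
Counts are posterior − prior componentwise: 9−4=5, 25−5=20, 25−3=22, 15−7=8, 20−2=18.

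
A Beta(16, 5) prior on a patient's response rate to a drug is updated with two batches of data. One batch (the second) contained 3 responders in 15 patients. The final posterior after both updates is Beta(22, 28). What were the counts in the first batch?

Sequential conjugate updates are equivalent to a single update on the pooled data, so total successes = posterior α − prior α and total failures = posterior β − prior β.
Total across both batches: 22−16=6 responders, 28−5=23 non-responders.
Subtract the second batch: 6−3=3 responders and 23−12=11 non-responders.

3 responders and 11 non-responders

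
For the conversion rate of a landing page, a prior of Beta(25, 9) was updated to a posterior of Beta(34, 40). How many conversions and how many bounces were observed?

9 conversions and 31 bounces

Beta is conjugate to the binomial likelihood: posterior = Beta(a+s, b+f).
So s = 34 − 25 = 9 and f = 40 − 9 = 31.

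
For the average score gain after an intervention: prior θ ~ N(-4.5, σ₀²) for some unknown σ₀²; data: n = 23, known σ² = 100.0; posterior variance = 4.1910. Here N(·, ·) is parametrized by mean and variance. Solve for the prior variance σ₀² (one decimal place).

Posterior precision equals prior precision plus data precision: 1/σ_n² = 1/σ₀² + n/σ².
So 1/σ₀² = 1/4.1910 − 23/100.0 = 0.238607 − 0.230000 = 0.008607.
Hence σ₀² = 1/0.008607 ≈ 116.2.

σ₀² = 116.2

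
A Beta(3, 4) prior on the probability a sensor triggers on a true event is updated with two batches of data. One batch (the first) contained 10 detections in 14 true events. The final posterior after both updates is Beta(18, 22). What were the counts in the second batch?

Sequential conjugate updates are equivalent to a single update on the pooled data, so total successes = posterior α − prior α and total failures = posterior β − prior β.
Total across both batches: 18−3=15 detections, 22−4=18 misses.
Subtract the first batch: 15−10=5 detections and 18−4=14 misses.

5 detections and 14 misses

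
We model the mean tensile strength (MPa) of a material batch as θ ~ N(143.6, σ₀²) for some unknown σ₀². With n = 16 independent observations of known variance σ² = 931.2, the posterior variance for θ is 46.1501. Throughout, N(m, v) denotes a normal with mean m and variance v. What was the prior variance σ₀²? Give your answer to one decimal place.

Posterior precision equals prior precision plus data precision: 1/σ_n² = 1/σ₀² + n/σ².
So 1/σ₀² = 1/46.1501 − 16/931.2 = 0.021668 − 0.017182 = 0.004486.
Hence σ₀² = 1/0.004486 ≈ 222.9.

σ₀² = 222.9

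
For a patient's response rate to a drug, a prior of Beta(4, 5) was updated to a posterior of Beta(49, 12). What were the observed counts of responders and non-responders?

45 responders and 7 non-responders

A Beta(α, β) prior with s successes and f failures in binomial data gives a Beta(α+s, β+f) posterior.
Match parameters: s=49−4=45, f=12−5=7.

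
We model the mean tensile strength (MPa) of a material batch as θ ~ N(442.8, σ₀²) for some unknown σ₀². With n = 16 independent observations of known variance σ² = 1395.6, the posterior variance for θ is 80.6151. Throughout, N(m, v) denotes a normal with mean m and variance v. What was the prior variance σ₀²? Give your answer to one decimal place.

For the Normal–Normal model with known σ², precisions add: τ_n = τ₀ + n/σ².
So 1/σ₀² = 1/80.6151 − 16/1395.6 = 0.012405 − 0.011465 = 0.000940.
Hence σ₀² = 1/0.000940 ≈ 1063.8.

σ₀² = 1063.8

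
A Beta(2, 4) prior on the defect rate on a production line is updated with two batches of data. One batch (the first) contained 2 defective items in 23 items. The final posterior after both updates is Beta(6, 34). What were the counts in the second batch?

Because Beta–binomial updating is additive in the counts, the combined data contributed (α_post−α_prior, β_post−β_prior) successes and failures.
Total across both batches: 6−2=4 defective items, 34−4=30 good items.
Subtract the first batch: 4−2=2 defective items and 30−21=9 good items.

2 defective items and 9 good items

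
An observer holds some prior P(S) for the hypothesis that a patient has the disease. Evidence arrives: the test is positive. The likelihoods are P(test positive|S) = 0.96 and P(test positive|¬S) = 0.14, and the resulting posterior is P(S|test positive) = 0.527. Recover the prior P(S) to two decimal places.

Bayes' rule in odds form gives O(S|E) = O(S)·[P(E|S)/P(E|¬S)], hence O(S) = O(S|E)/LR.
Posterior odds = 0.527/(1−0.527) = 1.1142. LR = 0.96/0.14 = 6.8571.
Prior odds = 1.1142/6.8571 = 0.1625, so P(S) = 0.1625/(1+0.1625) ≈ 0.14.

P(S) = 0.14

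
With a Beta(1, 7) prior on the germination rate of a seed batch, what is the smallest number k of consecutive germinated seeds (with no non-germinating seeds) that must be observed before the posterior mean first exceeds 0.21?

After k germinated seeds and 0 non-germinating seeds the posterior is Beta(1+k, 7), with mean (1+k)/(1+7+k).
Set (1+k)/(8+k) > 0.21 and solve: k > (0.21·8 − 1)/(1 − 0.21) = 0.861.
The smallest integer exceeding 0.861 is 1.

k = 1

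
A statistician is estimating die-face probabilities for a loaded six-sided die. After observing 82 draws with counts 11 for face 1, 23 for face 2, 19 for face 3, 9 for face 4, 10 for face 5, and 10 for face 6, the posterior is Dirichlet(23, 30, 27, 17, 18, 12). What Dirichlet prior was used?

For a Dirichlet(α) prior with multinomial counts c, the posterior is Dirichlet(α + c) componentwise.
Subtract each count from the matching posterior parameter: 23−11=12, 30−23=7, 27−19=8, 17−9=8, 18−10=8, 12−10=2.

Dirichlet(12, 7, 8, 8, 8, 2)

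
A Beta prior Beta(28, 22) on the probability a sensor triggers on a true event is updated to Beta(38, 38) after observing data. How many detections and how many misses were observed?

10 detections and 16 misses

Under Beta–binomial conjugacy the posterior parameters are (a+s, b+f).
So s = 38 − 28 = 10 and f = 38 − 22 = 16.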